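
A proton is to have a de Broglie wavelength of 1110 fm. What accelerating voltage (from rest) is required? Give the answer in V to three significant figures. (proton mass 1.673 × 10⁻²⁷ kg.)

V = 665 V

p = h/λ = 6.626 × 10⁻³⁴ / 1.110 × 10⁻¹² = 5.969 × 10⁻²² kg·m/s.
KE = p²/(2m) = 1.065 × 10⁻¹⁶ J.
V = KE/e = 1.065 × 10⁻¹⁶ / (1.602 × 10⁻¹⁹) = 665 V.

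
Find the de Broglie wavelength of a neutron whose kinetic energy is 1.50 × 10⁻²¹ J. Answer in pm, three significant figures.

p = √(2mKE) = √(2 × 1.675 × 10⁻²⁷ × 1.500 × 10⁻²¹) = 2.242 × 10⁻²⁴ kg·m/s.
λ = h/p = 6.626 × 10⁻³⁴ / 2.242 × 10⁻²⁴ = 2.96 × 10⁻¹⁰ m = 296 pm.

λ = 296 pm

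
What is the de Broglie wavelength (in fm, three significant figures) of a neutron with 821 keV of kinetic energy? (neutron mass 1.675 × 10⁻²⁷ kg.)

λ = 31.6 fm

KE = 821 keV = 1.315 × 10⁻¹³ J.
p = √(2mKE) = √(2 × 1.675 × 10⁻²⁷ × 1.315 × 10⁻¹³) = 2.099 × 10⁻²⁰ kg·m/s.
λ = h/p = 6.626 × 10⁻³⁴ / 2.099 × 10⁻²⁰ = 3.16 × 10⁻¹⁴ m = 31.6 fm.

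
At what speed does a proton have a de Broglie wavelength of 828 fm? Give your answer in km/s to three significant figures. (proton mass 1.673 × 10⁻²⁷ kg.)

v = 478 km/s

p = h/λ = 6.626 × 10⁻³⁴ / 8.280 × 10⁻¹³ = 8.002 × 10⁻²² kg·m/s.
v = p/m = 8.002 × 10⁻²² / 1.673 × 10⁻²⁷ = 4.78 × 10⁵ m/s = 478 km/s.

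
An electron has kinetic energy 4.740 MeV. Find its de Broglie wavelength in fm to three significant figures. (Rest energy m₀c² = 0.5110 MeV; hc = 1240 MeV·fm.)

Total energy E = KE + m₀c² = 4.740 + 0.5110 = 5.2510 MeV.
(pc)² = E² − (m₀c²)² = (5.2510)² − (0.5110)² = 27.31 MeV², so pc = 5.226 MeV.
λ = hc/(pc) = 1240 MeV·fm / 5.226 MeV = 237 fm.

λ = 237 fm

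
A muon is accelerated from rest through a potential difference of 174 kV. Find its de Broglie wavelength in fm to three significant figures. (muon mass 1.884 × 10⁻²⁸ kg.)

KE = eV = 1.602 × 10⁻¹⁹ × 1.740 × 10⁵ = 2.787 × 10⁻¹⁴ J.
p = √(2mKE) = √(2 × 1.884 × 10⁻²⁸ × 2.787 × 10⁻¹⁴) = 3.241 × 10⁻²¹ kg·m/s.
λ = h/p = 6.626 × 10⁻³⁴ / 3.241 × 10⁻²¹ = 2.04 × 10⁻¹³ m = 204 fm.

λ = 204 fm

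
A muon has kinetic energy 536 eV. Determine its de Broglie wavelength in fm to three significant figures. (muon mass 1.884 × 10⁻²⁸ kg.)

KE = 536 eV = 8.587 × 10⁻¹⁷ J.
p = √(2mKE) = √(2 × 1.884 × 10⁻²⁸ × 8.587 × 10⁻¹⁷) = 1.799 × 10⁻²² kg·m/s.
λ = h/p = 6.626 × 10⁻³⁴ / 1.799 × 10⁻²² = 3.68 × 10⁻¹² m = 3680 fm.

λ = 3680 fm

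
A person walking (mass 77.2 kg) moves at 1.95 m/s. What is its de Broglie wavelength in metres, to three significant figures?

p = mv = 77.2 × 1.95 = 1.505 × 10² kg·m/s.
λ = h/p = 6.626 × 10⁻³⁴ / 1.505 × 10² = 4.40 × 10⁻³⁶ m.

λ = 4.40 × 10⁻³⁶ m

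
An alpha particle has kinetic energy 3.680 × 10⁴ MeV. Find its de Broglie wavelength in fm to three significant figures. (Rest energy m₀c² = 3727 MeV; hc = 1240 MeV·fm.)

λ = 0.0307 fm

Total energy E = KE + m₀c² = 3.680 × 10⁴ + 3727 = 40527 MeV.
(pc)² = E² − (m₀c²)² = (40527)² − (3727)² = 1.629 × 10⁹ MeV², so pc = 4.036 × 10⁴ MeV.
λ = hc/(pc) = 1240 MeV·fm / 4.036 × 10⁴ MeV = 0.0307 fm.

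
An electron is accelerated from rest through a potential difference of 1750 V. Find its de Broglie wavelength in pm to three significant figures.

KE = eV = 1.602 × 10⁻¹⁹ × 1750 = 2.804 × 10⁻¹⁶ J.
p = √(2mKE) = √(2 × 9.109 × 10⁻³¹ × 2.804 × 10⁻¹⁶) = 2.260 × 10⁻²³ kg·m/s.
λ = h/p = 6.626 × 10⁻³⁴ / 2.260 × 10⁻²³ = 2.93 × 10⁻¹¹ m = 29.3 pm.

λ = 29.3 pm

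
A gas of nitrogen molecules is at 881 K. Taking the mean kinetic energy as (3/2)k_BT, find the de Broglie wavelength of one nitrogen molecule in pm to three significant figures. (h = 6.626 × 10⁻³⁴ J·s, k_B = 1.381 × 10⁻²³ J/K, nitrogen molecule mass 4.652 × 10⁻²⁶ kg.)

KE = (3/2)k_BT = 1.5 × 1.381 × 10⁻²³ × 881 = 1.825 × 10⁻²⁰ J.
p = √(2mKE) = √(2 × 4.652 × 10⁻²⁶ × 1.825 × 10⁻²⁰) = 4.121 × 10⁻²³ kg·m/s.
λ = h/p = 1.61 × 10⁻¹¹ m = 16.1 pm.

λ = 16.1 pm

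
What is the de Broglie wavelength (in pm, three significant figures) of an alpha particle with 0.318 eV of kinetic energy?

λ = 25.5 pm

KE = 0.318 eV = 5.094 × 10⁻²⁰ J.
p = √(2mKE) = √(2 × 6.645 × 10⁻²⁷ × 5.094 × 10⁻²⁰) = 2.602 × 10⁻²³ kg·m/s.
λ = h/p = 6.626 × 10⁻³⁴ / 2.602 × 10⁻²³ = 2.55 × 10⁻¹¹ m = 25.5 pm.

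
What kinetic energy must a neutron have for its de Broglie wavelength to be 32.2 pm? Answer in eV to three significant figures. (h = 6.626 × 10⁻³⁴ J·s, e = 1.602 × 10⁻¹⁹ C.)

KE = 0.789 eV

p = h/λ = 6.626 × 10⁻³⁴ / 3.220 × 10⁻¹¹ = 2.058 × 10⁻²³ kg·m/s.
KE = p²/(2m) = (2.058 × 10⁻²³)² / (2 × 1.675 × 10⁻²⁷) = 1.264 × 10⁻¹⁹ J = 0.789 eV.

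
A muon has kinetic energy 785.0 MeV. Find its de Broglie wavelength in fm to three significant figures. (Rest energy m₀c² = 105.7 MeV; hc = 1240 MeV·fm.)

λ = 1.40 fm

Total energy E = KE + m₀c² = 785.0 + 105.7 = 890.7 MeV.
(pc)² = E² − (m₀c²)² = (890.7)² − (105.7)² = 7.822 × 10⁵ MeV², so pc = 884.4 MeV.
λ = hc/(pc) = 1240 MeV·fm / 884.4 MeV = 1.40 fm.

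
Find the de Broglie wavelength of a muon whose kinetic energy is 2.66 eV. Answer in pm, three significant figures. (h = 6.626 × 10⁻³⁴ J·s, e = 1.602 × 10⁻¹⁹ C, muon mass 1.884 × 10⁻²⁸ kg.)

KE = 2.66 eV = 4.261 × 10⁻¹⁹ J.
p = √(2mKE) = √(2 × 1.884 × 10⁻²⁸ × 4.261 × 10⁻¹⁹) = 1.267 × 10⁻²³ kg·m/s.
λ = h/p = 6.626 × 10⁻³⁴ / 1.267 × 10⁻²³ = 5.23 × 10⁻¹¹ m = 52.3 pm.

λ = 52.3 pm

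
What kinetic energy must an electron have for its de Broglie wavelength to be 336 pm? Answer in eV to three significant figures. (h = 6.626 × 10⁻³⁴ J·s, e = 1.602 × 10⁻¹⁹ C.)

KE = 13.3 eV

p = h/λ = 6.626 × 10⁻³⁴ / 3.360 × 10⁻¹⁰ = 1.972 × 10⁻²⁴ kg·m/s.
KE = p²/(2m) = (1.972 × 10⁻²⁴)² / (2 × 9.109 × 10⁻³¹) = 2.135 × 10⁻¹⁸ J = 13.3 eV.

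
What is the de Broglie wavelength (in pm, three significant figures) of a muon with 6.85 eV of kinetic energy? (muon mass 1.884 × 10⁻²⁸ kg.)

KE = 6.85 eV = 1.097 × 10⁻¹⁸ J.
p = √(2mKE) = √(2 × 1.884 × 10⁻²⁸ × 1.097 × 10⁻¹⁸) = 2.033 × 10⁻²³ kg·m/s.
λ = h/p = 6.626 × 10⁻³⁴ / 2.033 × 10⁻²³ = 3.26 × 10⁻¹¹ m = 32.6 pm.

λ = 32.6 pm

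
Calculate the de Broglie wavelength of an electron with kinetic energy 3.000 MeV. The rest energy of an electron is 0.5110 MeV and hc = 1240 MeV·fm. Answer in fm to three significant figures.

Total energy E = KE + m₀c² = 3.000 + 0.5110 = 3.5110 MeV.
(pc)² = E² − (m₀c²)² = (3.5110)² − (0.5110)² = 12.07 MeV², so pc = 3.474 MeV.
λ = hc/(pc) = 1240 MeV·fm / 3.474 MeV = 357 fm.

λ = 357 fm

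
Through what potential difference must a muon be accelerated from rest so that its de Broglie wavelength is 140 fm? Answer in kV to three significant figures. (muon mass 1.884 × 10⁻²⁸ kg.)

p = h/λ = 6.626 × 10⁻³⁴ / 1.400 × 10⁻¹³ = 4.733 × 10⁻²¹ kg·m/s.
KE = p²/(2m) = 5.945 × 10⁻¹⁴ J.
V = KE/e = 5.945 × 10⁻¹⁴ / (1.602 × 10⁻¹⁹) = 371 kV.

V = 371 kV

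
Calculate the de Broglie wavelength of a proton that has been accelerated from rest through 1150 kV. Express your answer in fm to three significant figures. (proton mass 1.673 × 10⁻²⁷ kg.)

λ = 26.7 fm

KE = eV = 1.602 × 10⁻¹⁹ × 1.150 × 10⁶ = 1.842 × 10⁻¹³ J.
p = √(2mKE) = √(2 × 1.673 × 10⁻²⁷ × 1.842 × 10⁻¹³) = 2.483 × 10⁻²⁰ kg·m/s.
λ = h/p = 6.626 × 10⁻³⁴ / 2.483 × 10⁻²⁰ = 2.67 × 10⁻¹⁴ m = 26.7 fm.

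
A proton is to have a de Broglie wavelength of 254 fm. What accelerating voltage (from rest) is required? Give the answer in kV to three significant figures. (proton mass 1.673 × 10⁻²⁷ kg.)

p = h/λ = 6.626 × 10⁻³⁴ / 2.540 × 10⁻¹³ = 2.609 × 10⁻²¹ kg·m/s.
KE = p²/(2m) = 2.034 × 10⁻¹⁵ J.
V = KE/e = 2.034 × 10⁻¹⁵ / (1.602 × 10⁻¹⁹) = 12.7 kV.

V = 12.7 kV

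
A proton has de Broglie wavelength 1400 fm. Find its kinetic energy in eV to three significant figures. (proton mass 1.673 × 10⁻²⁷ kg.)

KE = 418 eV

p = h/λ = 6.626 × 10⁻³⁴ / 1.400 × 10⁻¹² = 4.733 × 10⁻²² kg·m/s.
KE = p²/(2m) = (4.733 × 10⁻²²)² / (2 × 1.673 × 10⁻²⁷) = 6.695 × 10⁻¹⁷ J = 418 eV.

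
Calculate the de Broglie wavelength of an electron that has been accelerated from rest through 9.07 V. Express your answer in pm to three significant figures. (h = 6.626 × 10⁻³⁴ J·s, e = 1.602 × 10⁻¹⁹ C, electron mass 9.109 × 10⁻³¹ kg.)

λ = 407 pm

KE = eV = 1.602 × 10⁻¹⁹ × 9.070 = 1.453 × 10⁻¹⁸ J.
p = √(2mKE) = √(2 × 9.109 × 10⁻³¹ × 1.453 × 10⁻¹⁸) = 1.627 × 10⁻²⁴ kg·m/s.
λ = h/p = 6.626 × 10⁻³⁴ / 1.627 × 10⁻²⁴ = 4.07 × 10⁻¹⁰ m = 407 pm.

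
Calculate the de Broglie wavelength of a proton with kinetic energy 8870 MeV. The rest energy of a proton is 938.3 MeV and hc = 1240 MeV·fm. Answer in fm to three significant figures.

Total energy E = KE + m₀c² = 8870 + 938.3 = 9808.3 MeV.
(pc)² = E² − (m₀c²)² = (9808.3)² − (938.3)² = 9.532 × 10⁷ MeV², so pc = 9763 MeV.
λ = hc/(pc) = 1240 MeV·fm / 9763 MeV = 0.127 fm.

λ = 0.127 fm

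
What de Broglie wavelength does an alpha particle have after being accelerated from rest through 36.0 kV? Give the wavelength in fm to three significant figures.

λ = 53.5 fm

KE = 2eV = 2 × 1.602 × 10⁻¹⁹ × 3.600 × 10⁴ = 1.153 × 10⁻¹⁴ J.
p = √(2mKE) = √(2 × 6.645 × 10⁻²⁷ × 1.153 × 10⁻¹⁴) = 1.238 × 10⁻²⁰ kg·m/s.
λ = h/p = 6.626 × 10⁻³⁴ / 1.238 × 10⁻²⁰ = 5.35 × 10⁻¹⁴ m = 53.5 fm.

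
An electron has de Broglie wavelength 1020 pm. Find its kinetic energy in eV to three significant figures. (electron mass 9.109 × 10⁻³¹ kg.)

KE = 1.45 eV

p = h/λ = 6.626 × 10⁻³⁴ / 1.020 × 10⁻⁹ = 6.496 × 10⁻²⁵ kg·m/s.
KE = p²/(2m) = (6.496 × 10⁻²⁵)² / (2 × 9.109 × 10⁻³¹) = 2.316 × 10⁻¹⁹ J = 1.45 eV.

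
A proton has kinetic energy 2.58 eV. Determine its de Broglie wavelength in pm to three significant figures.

λ = 17.8 pm

KE = 2.58 eV = 4.133 × 10⁻¹⁹ J.
p = √(2mKE) = √(2 × 1.673 × 10⁻²⁷ × 4.133 × 10⁻¹⁹) = 3.719 × 10⁻²³ kg·m/s.
λ = h/p = 6.626 × 10⁻³⁴ / 3.719 × 10⁻²³ = 1.78 × 10⁻¹¹ m = 17.8 pm.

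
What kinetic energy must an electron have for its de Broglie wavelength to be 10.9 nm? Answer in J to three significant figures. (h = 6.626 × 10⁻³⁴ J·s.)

KE = 2.03 × 10⁻²¹ J

p = h/λ = 6.626 × 10⁻³⁴ / 1.090 × 10⁻⁸ = 6.079 × 10⁻²⁶ kg·m/s.
KE = p²/(2m) = (6.079 × 10⁻²⁶)² / (2 × 9.109 × 10⁻³¹) = 2.028 × 10⁻²¹ J = 2.03 × 10⁻²¹ J.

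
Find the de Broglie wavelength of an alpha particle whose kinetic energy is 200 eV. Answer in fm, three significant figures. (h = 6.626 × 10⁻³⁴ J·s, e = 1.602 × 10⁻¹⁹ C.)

λ = 1020 fm

KE = 200 eV = 3.204 × 10⁻¹⁷ J.
p = √(2mKE) = √(2 × 6.645 × 10⁻²⁷ × 3.204 × 10⁻¹⁷) = 6.525 × 10⁻²² kg·m/s.
λ = h/p = 6.626 × 10⁻³⁴ / 6.525 × 10⁻²² = 1.02 × 10⁻¹² m = 1020 fm.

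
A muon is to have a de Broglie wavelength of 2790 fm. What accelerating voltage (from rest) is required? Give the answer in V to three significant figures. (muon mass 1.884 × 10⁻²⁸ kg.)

p = h/λ = 6.626 × 10⁻³⁴ / 2.790 × 10⁻¹² = 2.375 × 10⁻²² kg·m/s.
KE = p²/(2m) = 1.497 × 10⁻¹⁶ J.
V = KE/e = 1.497 × 10⁻¹⁶ / (1.602 × 10⁻¹⁹) = 934 V.

V = 934 V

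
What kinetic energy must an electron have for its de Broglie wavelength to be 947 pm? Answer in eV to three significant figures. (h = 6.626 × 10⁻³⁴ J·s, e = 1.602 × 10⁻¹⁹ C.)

p = h/λ = 6.626 × 10⁻³⁴ / 9.470 × 10⁻¹⁰ = 6.997 × 10⁻²⁵ kg·m/s.
KE = p²/(2m) = (6.997 × 10⁻²⁵)² / (2 × 9.109 × 10⁻³¹) = 2.687 × 10⁻¹⁹ J = 1.68 eV.

KE = 1.68 eV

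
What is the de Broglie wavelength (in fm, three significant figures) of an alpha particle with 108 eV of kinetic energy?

KE = 108 eV = 1.730 × 10⁻¹⁷ J.
p = √(2mKE) = √(2 × 6.645 × 10⁻²⁷ × 1.730 × 10⁻¹⁷) = 4.795 × 10⁻²² kg·m/s.
λ = h/p = 6.626 × 10⁻³⁴ / 4.795 × 10⁻²² = 1.38 × 10⁻¹² m = 1380 fm.

λ = 1380 fm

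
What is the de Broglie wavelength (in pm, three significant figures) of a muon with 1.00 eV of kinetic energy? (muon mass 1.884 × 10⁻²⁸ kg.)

λ = 85.3 pm

KE = 1.00 eV = 1.602 × 10⁻¹⁹ J.
p = √(2mKE) = √(2 × 1.884 × 10⁻²⁸ × 1.602 × 10⁻¹⁹) = 7.769 × 10⁻²⁴ kg·m/s.
λ = h/p = 6.626 × 10⁻³⁴ / 7.769 × 10⁻²⁴ = 8.53 × 10⁻¹¹ m = 85.3 pm.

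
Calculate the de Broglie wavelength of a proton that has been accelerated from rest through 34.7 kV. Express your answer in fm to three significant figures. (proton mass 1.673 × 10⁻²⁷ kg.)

KE = eV = 1.602 × 10⁻¹⁹ × 3.470 × 10⁴ = 5.559 × 10⁻¹⁵ J.
p = √(2mKE) = √(2 × 1.673 × 10⁻²⁷ × 5.559 × 10⁻¹⁵) = 4.313 × 10⁻²¹ kg·m/s.
λ = h/p = 6.626 × 10⁻³⁴ / 4.313 × 10⁻²¹ = 1.54 × 10⁻¹³ m = 154 fm.

λ = 154 fm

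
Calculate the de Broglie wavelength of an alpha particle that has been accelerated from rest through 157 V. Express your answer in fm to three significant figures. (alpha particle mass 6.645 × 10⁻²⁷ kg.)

λ = 810 fm

KE = 2eV = 2 × 1.602 × 10⁻¹⁹ × 157.0 = 5.030 × 10⁻¹⁷ J.
p = √(2mKE) = √(2 × 6.645 × 10⁻²⁷ × 5.030 × 10⁻¹⁷) = 8.176 × 10⁻²² kg·m/s.
λ = h/p = 6.626 × 10⁻³⁴ / 8.176 × 10⁻²² = 8.10 × 10⁻¹³ m = 810 fm.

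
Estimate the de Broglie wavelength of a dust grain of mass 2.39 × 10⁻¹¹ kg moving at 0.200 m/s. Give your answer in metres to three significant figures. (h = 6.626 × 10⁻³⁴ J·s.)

λ = 1.39 × 10⁻²² m

p = mv = 2.39 × 10⁻¹¹ × 0.200 = 4.780 × 10⁻¹² kg·m/s.
λ = h/p = 6.626 × 10⁻³⁴ / 4.780 × 10⁻¹² = 1.39 × 10⁻²² m.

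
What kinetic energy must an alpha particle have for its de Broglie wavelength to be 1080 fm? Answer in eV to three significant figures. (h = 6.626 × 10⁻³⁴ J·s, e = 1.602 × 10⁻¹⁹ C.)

KE = 177 eV

p = h/λ = 6.626 × 10⁻³⁴ / 1.080 × 10⁻¹² = 6.135 × 10⁻²² kg·m/s.
KE = p²/(2m) = (6.135 × 10⁻²²)² / (2 × 6.645 × 10⁻²⁷) = 2.832 × 10⁻¹⁷ J = 177 eV.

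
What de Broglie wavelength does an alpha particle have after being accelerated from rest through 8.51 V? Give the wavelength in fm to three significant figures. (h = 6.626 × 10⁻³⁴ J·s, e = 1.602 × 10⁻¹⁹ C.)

KE = 2eV = 2 × 1.602 × 10⁻¹⁹ × 8.510 = 2.727 × 10⁻¹⁸ J.
p = √(2mKE) = √(2 × 6.645 × 10⁻²⁷ × 2.727 × 10⁻¹⁸) = 1.904 × 10⁻²² kg·m/s.
λ = h/p = 6.626 × 10⁻³⁴ / 1.904 × 10⁻²² = 3.48 × 10⁻¹² m = 3480 fm.

λ = 3480 fm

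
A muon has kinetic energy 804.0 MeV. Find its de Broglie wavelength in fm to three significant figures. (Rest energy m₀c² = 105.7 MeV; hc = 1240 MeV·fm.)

Total energy E = KE + m₀c² = 804.0 + 105.7 = 909.7 MeV.
(pc)² = E² − (m₀c²)² = (909.7)² − (105.7)² = 8.164 × 10⁵ MeV², so pc = 903.5 MeV.
λ = hc/(pc) = 1240 MeV·fm / 903.5 MeV = 1.37 fm.

λ = 1.37 fm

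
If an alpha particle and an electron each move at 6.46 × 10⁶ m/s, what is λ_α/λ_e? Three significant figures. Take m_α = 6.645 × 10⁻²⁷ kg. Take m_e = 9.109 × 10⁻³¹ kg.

λ_α/λ_e = 1.37 × 10⁻⁴

At fixed v, p = mv so λ = h/(mv) ∝ 1/m.
λ_α/λ_e = m_e/m_α = 9.109 × 10⁻³¹/6.645 × 10⁻²⁷ = 1.37 × 10⁻⁴.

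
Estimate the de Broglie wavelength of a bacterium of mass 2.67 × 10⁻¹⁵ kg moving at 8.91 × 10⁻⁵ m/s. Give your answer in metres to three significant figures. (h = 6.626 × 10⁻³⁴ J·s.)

λ = 2.79 × 10⁻¹⁵ m

p = mv = 2.67 × 10⁻¹⁵ × 8.91 × 10⁻⁵ = 2.379 × 10⁻¹⁹ kg·m/s.
λ = h/p = 6.626 × 10⁻³⁴ / 2.379 × 10⁻¹⁹ = 2.79 × 10⁻¹⁵ m.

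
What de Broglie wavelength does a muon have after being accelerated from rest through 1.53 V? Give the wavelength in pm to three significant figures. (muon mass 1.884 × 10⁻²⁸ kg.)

λ = 68.9 pm

KE = eV = 1.602 × 10⁻¹⁹ × 1.530 = 2.451 × 10⁻¹⁹ J.
p = √(2mKE) = √(2 × 1.884 × 10⁻²⁸ × 2.451 × 10⁻¹⁹) = 9.610 × 10⁻²⁴ kg·m/s.
λ = h/p = 6.626 × 10⁻³⁴ / 9.610 × 10⁻²⁴ = 6.89 × 10⁻¹¹ m = 68.9 pm.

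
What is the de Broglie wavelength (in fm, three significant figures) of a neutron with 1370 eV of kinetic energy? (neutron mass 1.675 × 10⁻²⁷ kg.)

λ = 773 fm

KE = 1370 eV = 2.195 × 10⁻¹⁶ J.
p = √(2mKE) = √(2 × 1.675 × 10⁻²⁷ × 2.195 × 10⁻¹⁶) = 8.575 × 10⁻²² kg·m/s.
λ = h/p = 6.626 × 10⁻³⁴ / 8.575 × 10⁻²² = 7.73 × 10⁻¹³ m = 773 fm.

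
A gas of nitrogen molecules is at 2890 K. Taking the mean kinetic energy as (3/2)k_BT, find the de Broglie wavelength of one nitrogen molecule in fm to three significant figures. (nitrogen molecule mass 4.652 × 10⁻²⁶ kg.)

λ = 8880 fm

KE = (3/2)k_BT = 1.5 × 1.381 × 10⁻²³ × 2890 = 5.987 × 10⁻²⁰ J.
p = √(2mKE) = √(2 × 4.652 × 10⁻²⁶ × 5.987 × 10⁻²⁰) = 7.463 × 10⁻²³ kg·m/s.
λ = h/p = 8.88 × 10⁻¹² m = 8880 fm.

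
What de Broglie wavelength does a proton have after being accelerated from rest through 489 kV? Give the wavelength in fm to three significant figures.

KE = eV = 1.602 × 10⁻¹⁹ × 4.890 × 10⁵ = 7.834 × 10⁻¹⁴ J.
p = √(2mKE) = √(2 × 1.673 × 10⁻²⁷ × 7.834 × 10⁻¹⁴) = 1.619 × 10⁻²⁰ kg·m/s.
λ = h/p = 6.626 × 10⁻³⁴ / 1.619 × 10⁻²⁰ = 4.09 × 10⁻¹⁴ m = 40.9 fm.

λ = 40.9 fm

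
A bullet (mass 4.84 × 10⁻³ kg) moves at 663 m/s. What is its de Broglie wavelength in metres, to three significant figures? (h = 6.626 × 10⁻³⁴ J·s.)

p = mv = 4.84 × 10⁻³ × 663 = 3.209 kg·m/s.
λ = h/p = 6.626 × 10⁻³⁴ / 3.209 = 2.06 × 10⁻³⁴ m.

λ = 2.06 × 10⁻³⁴ m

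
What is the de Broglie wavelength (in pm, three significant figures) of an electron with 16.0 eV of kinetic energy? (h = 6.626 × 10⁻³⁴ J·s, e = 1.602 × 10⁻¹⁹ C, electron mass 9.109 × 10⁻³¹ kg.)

λ = 307 pm

KE = 16.0 eV = 2.563 × 10⁻¹⁸ J.
p = √(2mKE) = √(2 × 9.109 × 10⁻³¹ × 2.563 × 10⁻¹⁸) = 2.161 × 10⁻²⁴ kg·m/s.
λ = h/p = 6.626 × 10⁻³⁴ / 2.161 × 10⁻²⁴ = 3.07 × 10⁻¹⁰ m = 307 pm.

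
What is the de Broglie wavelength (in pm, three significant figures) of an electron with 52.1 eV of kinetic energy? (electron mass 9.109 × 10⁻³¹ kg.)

KE = 52.1 eV = 8.346 × 10⁻¹⁸ J.
p = √(2mKE) = √(2 × 9.109 × 10⁻³¹ × 8.346 × 10⁻¹⁸) = 3.899 × 10⁻²⁴ kg·m/s.
λ = h/p = 6.626 × 10⁻³⁴ / 3.899 × 10⁻²⁴ = 1.70 × 10⁻¹⁰ m = 170 pm.

λ = 170 pm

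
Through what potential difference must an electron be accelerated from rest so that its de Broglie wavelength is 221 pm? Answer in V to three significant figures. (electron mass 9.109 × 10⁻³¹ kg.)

V = 30.8 V

p = h/λ = 6.626 × 10⁻³⁴ / 2.210 × 10⁻¹⁰ = 2.998 × 10⁻²⁴ kg·m/s.
KE = p²/(2m) = 4.934 × 10⁻¹⁸ J.
V = KE/e = 4.934 × 10⁻¹⁸ / (1.602 × 10⁻¹⁹) = 30.8 V.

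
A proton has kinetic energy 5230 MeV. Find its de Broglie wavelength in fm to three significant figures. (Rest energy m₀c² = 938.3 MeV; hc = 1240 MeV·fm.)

Total energy E = KE + m₀c² = 5230 + 938.3 = 6168.3 MeV.
(pc)² = E² − (m₀c²)² = (6168.3)² − (938.3)² = 3.717 × 10⁷ MeV², so pc = 6097 MeV.
λ = hc/(pc) = 1240 MeV·fm / 6097 MeV = 0.203 fm.

λ = 0.203 fm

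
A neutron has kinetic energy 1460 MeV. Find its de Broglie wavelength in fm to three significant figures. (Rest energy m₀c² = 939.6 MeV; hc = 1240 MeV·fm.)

Total energy E = KE + m₀c² = 1460 + 939.6 = 2399.6 MeV.
(pc)² = E² − (m₀c²)² = (2399.6)² − (939.6)² = 4.875 × 10⁶ MeV², so pc = 2208 MeV.
λ = hc/(pc) = 1240 MeV·fm / 2208 MeV = 0.562 fm.

λ = 0.562 fm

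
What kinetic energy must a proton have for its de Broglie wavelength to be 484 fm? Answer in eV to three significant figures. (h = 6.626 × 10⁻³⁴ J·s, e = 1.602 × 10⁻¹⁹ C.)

KE = 3500 eV

p = h/λ = 6.626 × 10⁻³⁴ / 4.840 × 10⁻¹³ = 1.369 × 10⁻²¹ kg·m/s.
KE = p²/(2m) = (1.369 × 10⁻²¹)² / (2 × 1.673 × 10⁻²⁷) = 5.601 × 10⁻¹⁶ J = 3500 eV.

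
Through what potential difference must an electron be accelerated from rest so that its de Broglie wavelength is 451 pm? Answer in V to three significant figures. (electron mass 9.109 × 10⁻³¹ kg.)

V = 7.40 V

p = h/λ = 6.626 × 10⁻³⁴ / 4.510 × 10⁻¹⁰ = 1.469 × 10⁻²⁴ kg·m/s.
KE = p²/(2m) = 1.185 × 10⁻¹⁸ J.
V = KE/e = 1.185 × 10⁻¹⁸ / (1.602 × 10⁻¹⁹) = 7.40 V.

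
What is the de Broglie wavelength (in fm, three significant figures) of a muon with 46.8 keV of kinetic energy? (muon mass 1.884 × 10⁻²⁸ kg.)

λ = 394 fm

KE = 46.8 keV = 7.497 × 10⁻¹⁵ J.
p = √(2mKE) = √(2 × 1.884 × 10⁻²⁸ × 7.497 × 10⁻¹⁵) = 1.681 × 10⁻²¹ kg·m/s.
λ = h/p = 6.626 × 10⁻³⁴ / 1.681 × 10⁻²¹ = 3.94 × 10⁻¹³ m = 394 fm.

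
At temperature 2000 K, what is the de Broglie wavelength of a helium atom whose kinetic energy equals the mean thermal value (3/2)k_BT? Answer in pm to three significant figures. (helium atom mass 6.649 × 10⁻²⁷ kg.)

KE = (3/2)k_BT = 1.5 × 1.381 × 10⁻²³ × 2000 = 4.143 × 10⁻²⁰ J.
p = √(2mKE) = √(2 × 6.649 × 10⁻²⁷ × 4.143 × 10⁻²⁰) = 2.347 × 10⁻²³ kg·m/s.
λ = h/p = 2.82 × 10⁻¹¹ m = 28.2 pm.

λ = 28.2 pm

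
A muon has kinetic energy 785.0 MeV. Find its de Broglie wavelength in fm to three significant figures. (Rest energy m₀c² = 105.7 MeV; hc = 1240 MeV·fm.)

Total energy E = KE + m₀c² = 785.0 + 105.7 = 890.7 MeV.
(pc)² = E² − (m₀c²)² = (890.7)² − (105.7)² = 7.822 × 10⁵ MeV², so pc = 884.4 MeV.
λ = hc/(pc) = 1240 MeV·fm / 884.4 MeV = 1.40 fm.

λ = 1.40 fm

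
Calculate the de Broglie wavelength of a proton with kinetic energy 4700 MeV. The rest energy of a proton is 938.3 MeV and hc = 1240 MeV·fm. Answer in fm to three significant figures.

λ = 0.223 fm

Total energy E = KE + m₀c² = 4700 + 938.3 = 5638.3 MeV.
(pc)² = E² − (m₀c²)² = (5638.3)² − (938.3)² = 3.091 × 10⁷ MeV², so pc = 5560 MeV.
λ = hc/(pc) = 1240 MeV·fm / 5560 MeV = 0.223 fm.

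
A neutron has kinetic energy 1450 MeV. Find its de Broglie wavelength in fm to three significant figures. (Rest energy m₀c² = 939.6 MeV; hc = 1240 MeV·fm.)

Total energy E = KE + m₀c² = 1450 + 939.6 = 2389.6 MeV.
(pc)² = E² − (m₀c²)² = (2389.6)² − (939.6)² = 4.827 × 10⁶ MeV², so pc = 2197 MeV.
λ = hc/(pc) = 1240 MeV·fm / 2197 MeV = 0.564 fm.

λ = 0.564 fm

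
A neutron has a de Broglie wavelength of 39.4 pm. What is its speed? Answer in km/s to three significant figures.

p = h/λ = 6.626 × 10⁻³⁴ / 3.940 × 10⁻¹¹ = 1.682 × 10⁻²³ kg·m/s.
v = p/m = 1.682 × 10⁻²³ / 1.675 × 10⁻²⁷ = 1.00 × 10⁴ m/s = 10.0 km/s.

v = 10.0 km/s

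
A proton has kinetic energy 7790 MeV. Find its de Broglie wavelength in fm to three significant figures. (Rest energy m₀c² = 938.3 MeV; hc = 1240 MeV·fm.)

Total energy E = KE + m₀c² = 7790 + 938.3 = 8728.3 MeV.
(pc)² = E² − (m₀c²)² = (8728.3)² − (938.3)² = 7.530 × 10⁷ MeV², so pc = 8678 MeV.
λ = hc/(pc) = 1240 MeV·fm / 8678 MeV = 0.143 fm.

λ = 0.143 fm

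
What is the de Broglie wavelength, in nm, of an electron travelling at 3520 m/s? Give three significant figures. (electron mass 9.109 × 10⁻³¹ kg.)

λ = 207 nm

p = mv = 9.109 × 10⁻³¹ × 3520 = 3.206 × 10⁻²⁷ kg·m/s.
λ = h/p = 6.626 × 10⁻³⁴ / 3.206 × 10⁻²⁷ = 2.07 × 10⁻⁷ m = 207 nm.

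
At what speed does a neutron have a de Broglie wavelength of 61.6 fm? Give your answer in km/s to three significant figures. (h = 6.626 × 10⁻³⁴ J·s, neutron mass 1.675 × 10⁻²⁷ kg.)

p = h/λ = 6.626 × 10⁻³⁴ / 6.160 × 10⁻¹⁴ = 1.076 × 10⁻²⁰ kg·m/s.
v = p/m = 1.076 × 10⁻²⁰ / 1.675 × 10⁻²⁷ = 6.42 × 10⁶ m/s = 6420 km/s.

v = 6420 km/s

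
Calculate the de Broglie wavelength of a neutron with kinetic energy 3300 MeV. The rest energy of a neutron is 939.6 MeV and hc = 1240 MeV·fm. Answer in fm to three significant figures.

λ = 0.300 fm

Total energy E = KE + m₀c² = 3300 + 939.6 = 4239.6 MeV.
(pc)² = E² − (m₀c²)² = (4239.6)² − (939.6)² = 1.709 × 10⁷ MeV², so pc = 4134 MeV.
λ = hc/(pc) = 1240 MeV·fm / 4134 MeV = 0.300 fm.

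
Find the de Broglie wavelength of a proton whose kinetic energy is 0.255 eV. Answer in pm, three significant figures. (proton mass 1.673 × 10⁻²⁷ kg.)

KE = 0.255 eV = 4.085 × 10⁻²⁰ J.
p = √(2mKE) = √(2 × 1.673 × 10⁻²⁷ × 4.085 × 10⁻²⁰) = 1.169 × 10⁻²³ kg·m/s.
λ = h/p = 6.626 × 10⁻³⁴ / 1.169 × 10⁻²³ = 5.67 × 10⁻¹¹ m = 56.7 pm.

λ = 56.7 pm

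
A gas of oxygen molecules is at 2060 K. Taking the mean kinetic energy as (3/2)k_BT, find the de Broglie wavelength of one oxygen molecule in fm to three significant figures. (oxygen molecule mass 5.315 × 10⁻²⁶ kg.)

λ = 9840 fm

KE = (3/2)k_BT = 1.5 × 1.381 × 10⁻²³ × 2060 = 4.267 × 10⁻²⁰ J.
p = √(2mKE) = √(2 × 5.315 × 10⁻²⁶ × 4.267 × 10⁻²⁰) = 6.735 × 10⁻²³ kg·m/s.
λ = h/p = 9.84 × 10⁻¹² m = 9840 fm.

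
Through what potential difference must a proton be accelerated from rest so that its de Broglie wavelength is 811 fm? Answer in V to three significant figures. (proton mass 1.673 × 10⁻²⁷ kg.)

p = h/λ = 6.626 × 10⁻³⁴ / 8.110 × 10⁻¹³ = 8.170 × 10⁻²² kg·m/s.
KE = p²/(2m) = 1.995 × 10⁻¹⁶ J.
V = KE/e = 1.995 × 10⁻¹⁶ / (1.602 × 10⁻¹⁹) = 1250 V.

V = 1250 V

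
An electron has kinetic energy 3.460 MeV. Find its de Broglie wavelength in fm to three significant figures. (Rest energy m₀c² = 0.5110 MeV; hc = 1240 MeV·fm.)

λ = 315 fm

Total energy E = KE + m₀c² = 3.460 + 0.5110 = 3.9710 MeV.
(pc)² = E² − (m₀c²)² = (3.9710)² − (0.5110)² = 15.51 MeV², so pc = 3.938 MeV.
λ = hc/(pc) = 1240 MeV·fm / 3.938 MeV = 315 fm.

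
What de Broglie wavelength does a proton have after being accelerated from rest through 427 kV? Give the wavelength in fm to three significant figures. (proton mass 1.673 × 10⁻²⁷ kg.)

KE = eV = 1.602 × 10⁻¹⁹ × 4.270 × 10⁵ = 6.841 × 10⁻¹⁴ J.
p = √(2mKE) = √(2 × 1.673 × 10⁻²⁷ × 6.841 × 10⁻¹⁴) = 1.513 × 10⁻²⁰ kg·m/s.
λ = h/p = 6.626 × 10⁻³⁴ / 1.513 × 10⁻²⁰ = 4.38 × 10⁻¹⁴ m = 43.8 fm.

λ = 43.8 fm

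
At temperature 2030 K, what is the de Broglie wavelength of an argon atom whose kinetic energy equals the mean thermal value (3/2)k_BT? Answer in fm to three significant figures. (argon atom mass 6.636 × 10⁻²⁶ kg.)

λ = 8870 fm

KE = (3/2)k_BT = 1.5 × 1.381 × 10⁻²³ × 2030 = 4.205 × 10⁻²⁰ J.
p = √(2mKE) = √(2 × 6.636 × 10⁻²⁶ × 4.205 × 10⁻²⁰) = 7.471 × 10⁻²³ kg·m/s.
λ = h/p = 8.87 × 10⁻¹² m = 8870 fm.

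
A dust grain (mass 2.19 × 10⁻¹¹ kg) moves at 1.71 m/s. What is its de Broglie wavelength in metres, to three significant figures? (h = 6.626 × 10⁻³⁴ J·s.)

p = mv = 2.19 × 10⁻¹¹ × 1.71 = 3.745 × 10⁻¹¹ kg·m/s.
λ = h/p = 6.626 × 10⁻³⁴ / 3.745 × 10⁻¹¹ = 1.77 × 10⁻²³ m.

λ = 1.77 × 10⁻²³ m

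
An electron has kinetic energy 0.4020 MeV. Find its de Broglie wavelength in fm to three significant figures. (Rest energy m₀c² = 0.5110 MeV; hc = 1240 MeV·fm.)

λ = 1640 fm

Total energy E = KE + m₀c² = 0.4020 + 0.5110 = 0.9130 MeV.
(pc)² = E² − (m₀c²)² = (0.9130)² − (0.5110)² = 0.5724 MeV², so pc = 0.7566 MeV.
λ = hc/(pc) = 1240 MeV·fm / 0.7566 MeV = 1640 fm.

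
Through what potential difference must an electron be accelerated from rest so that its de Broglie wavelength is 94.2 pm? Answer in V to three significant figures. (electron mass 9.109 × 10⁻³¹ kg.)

p = h/λ = 6.626 × 10⁻³⁴ / 9.420 × 10⁻¹¹ = 7.034 × 10⁻²⁴ kg·m/s.
KE = p²/(2m) = 2.716 × 10⁻¹⁷ J.
V = KE/e = 2.716 × 10⁻¹⁷ / (1.602 × 10⁻¹⁹) = 170 V.

V = 170 V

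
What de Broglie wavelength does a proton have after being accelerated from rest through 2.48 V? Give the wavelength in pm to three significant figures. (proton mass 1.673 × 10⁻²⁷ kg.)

KE = eV = 1.602 × 10⁻¹⁹ × 2.480 = 3.973 × 10⁻¹⁹ J.
p = √(2mKE) = √(2 × 1.673 × 10⁻²⁷ × 3.973 × 10⁻¹⁹) = 3.646 × 10⁻²³ kg·m/s.
λ = h/p = 6.626 × 10⁻³⁴ / 3.646 × 10⁻²³ = 1.82 × 10⁻¹¹ m = 18.2 pm.

λ = 18.2 pm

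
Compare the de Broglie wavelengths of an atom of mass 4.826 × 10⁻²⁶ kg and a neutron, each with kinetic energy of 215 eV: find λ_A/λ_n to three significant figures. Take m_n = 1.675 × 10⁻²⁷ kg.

λ_A/λ_n = 0.186

At fixed KE, p = √(2mKE) so λ = h/p ∝ 1/√m.
λ_A/λ_n = √(m_n/m_A) = √(1.675 × 10⁻²⁷/4.826 × 10⁻²⁶) = √(0.03471) = 0.186.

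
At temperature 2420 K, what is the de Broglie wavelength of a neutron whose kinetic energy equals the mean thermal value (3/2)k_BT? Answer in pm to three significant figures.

λ = 51.1 pm

KE = (3/2)k_BT = 1.5 × 1.381 × 10⁻²³ × 2420 = 5.013 × 10⁻²⁰ J.
p = √(2mKE) = √(2 × 1.675 × 10⁻²⁷ × 5.013 × 10⁻²⁰) = 1.296 × 10⁻²³ kg·m/s.
λ = h/p = 5.11 × 10⁻¹¹ m = 51.1 pm.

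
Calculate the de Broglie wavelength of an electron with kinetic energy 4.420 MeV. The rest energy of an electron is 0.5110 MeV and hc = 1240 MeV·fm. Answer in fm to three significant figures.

Total energy E = KE + m₀c² = 4.420 + 0.5110 = 4.9310 MeV.
(pc)² = E² − (m₀c²)² = (4.9310)² − (0.5110)² = 24.05 MeV², so pc = 4.904 MeV.
λ = hc/(pc) = 1240 MeV·fm / 4.904 MeV = 253 fm.

λ = 253 fm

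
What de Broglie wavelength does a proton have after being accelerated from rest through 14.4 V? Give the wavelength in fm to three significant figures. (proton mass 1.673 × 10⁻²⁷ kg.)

λ = 7540 fm

KE = eV = 1.602 × 10⁻¹⁹ × 14.40 = 2.307 × 10⁻¹⁸ J.
p = √(2mKE) = √(2 × 1.673 × 10⁻²⁷ × 2.307 × 10⁻¹⁸) = 8.786 × 10⁻²³ kg·m/s.
λ = h/p = 6.626 × 10⁻³⁴ / 8.786 × 10⁻²³ = 7.54 × 10⁻¹² m = 7540 fm.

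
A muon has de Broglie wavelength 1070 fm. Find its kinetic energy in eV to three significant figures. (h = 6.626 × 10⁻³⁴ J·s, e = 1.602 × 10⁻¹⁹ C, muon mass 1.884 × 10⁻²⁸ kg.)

p = h/λ = 6.626 × 10⁻³⁴ / 1.070 × 10⁻¹² = 6.193 × 10⁻²² kg·m/s.
KE = p²/(2m) = (6.193 × 10⁻²²)² / (2 × 1.884 × 10⁻²⁸) = 1.018 × 10⁻¹⁵ J = 6350 eV.

KE = 6350 eV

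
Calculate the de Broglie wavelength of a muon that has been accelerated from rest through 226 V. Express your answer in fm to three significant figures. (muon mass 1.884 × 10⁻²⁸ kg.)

KE = eV = 1.602 × 10⁻¹⁹ × 226.0 = 3.621 × 10⁻¹⁷ J.
p = √(2mKE) = √(2 × 1.884 × 10⁻²⁸ × 3.621 × 10⁻¹⁷) = 1.168 × 10⁻²² kg·m/s.
λ = h/p = 6.626 × 10⁻³⁴ / 1.168 × 10⁻²² = 5.67 × 10⁻¹² m = 5670 fm.

λ = 5670 fm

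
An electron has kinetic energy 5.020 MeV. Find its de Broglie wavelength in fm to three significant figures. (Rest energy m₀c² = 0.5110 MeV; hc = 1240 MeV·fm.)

λ = 225 fm

Total energy E = KE + m₀c² = 5.020 + 0.5110 = 5.5310 MeV.
(pc)² = E² − (m₀c²)² = (5.5310)² − (0.5110)² = 30.33 MeV², so pc = 5.507 MeV.
λ = hc/(pc) = 1240 MeV·fm / 5.507 MeV = 225 fm.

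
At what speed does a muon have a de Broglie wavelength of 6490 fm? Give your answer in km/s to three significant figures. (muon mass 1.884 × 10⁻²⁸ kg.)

p = h/λ = 6.626 × 10⁻³⁴ / 6.490 × 10⁻¹² = 1.021 × 10⁻²² kg·m/s.
v = p/m = 1.021 × 10⁻²² / 1.884 × 10⁻²⁸ = 5.42 × 10⁵ m/s = 542 km/s.

v = 542 km/s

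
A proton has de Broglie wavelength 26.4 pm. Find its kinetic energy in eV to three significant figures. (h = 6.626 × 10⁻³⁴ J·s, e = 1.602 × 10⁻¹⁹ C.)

p = h/λ = 6.626 × 10⁻³⁴ / 2.640 × 10⁻¹¹ = 2.510 × 10⁻²³ kg·m/s.
KE = p²/(2m) = (2.510 × 10⁻²³)² / (2 × 1.673 × 10⁻²⁷) = 1.883 × 10⁻¹⁹ J = 1.18 eV.

KE = 1.18 eV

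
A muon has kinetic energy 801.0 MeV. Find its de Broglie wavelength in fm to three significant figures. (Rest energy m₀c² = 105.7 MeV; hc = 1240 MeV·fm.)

λ = 1.38 fm

Total energy E = KE + m₀c² = 801.0 + 105.7 = 906.7 MeV.
(pc)² = E² − (m₀c²)² = (906.7)² − (105.7)² = 8.109 × 10⁵ MeV², so pc = 900.5 MeV.
λ = hc/(pc) = 1240 MeV·fm / 900.5 MeV = 1.38 fm.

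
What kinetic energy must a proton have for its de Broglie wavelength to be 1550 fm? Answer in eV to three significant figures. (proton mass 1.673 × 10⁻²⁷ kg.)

KE = 341 eV

p = h/λ = 6.626 × 10⁻³⁴ / 1.550 × 10⁻¹² = 4.275 × 10⁻²² kg·m/s.
KE = p²/(2m) = (4.275 × 10⁻²²)² / (2 × 1.673 × 10⁻²⁷) = 5.462 × 10⁻¹⁷ J = 341 eV.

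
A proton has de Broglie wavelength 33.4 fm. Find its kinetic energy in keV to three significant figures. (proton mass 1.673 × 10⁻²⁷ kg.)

p = h/λ = 6.626 × 10⁻³⁴ / 3.340 × 10⁻¹⁴ = 1.984 × 10⁻²⁰ kg·m/s.
KE = p²/(2m) = (1.984 × 10⁻²⁰)² / (2 × 1.673 × 10⁻²⁷) = 1.176 × 10⁻¹³ J = 734 keV.

KE = 734 keV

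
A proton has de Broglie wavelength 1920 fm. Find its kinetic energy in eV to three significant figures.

KE = 222 eV

p = h/λ = 6.626 × 10⁻³⁴ / 1.920 × 10⁻¹² = 3.451 × 10⁻²² kg·m/s.
KE = p²/(2m) = (3.451 × 10⁻²²)² / (2 × 1.673 × 10⁻²⁷) = 3.559 × 10⁻¹⁷ J = 222 eV.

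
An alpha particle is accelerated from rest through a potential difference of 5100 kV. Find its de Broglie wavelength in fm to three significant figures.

KE = 2eV = 2 × 1.602 × 10⁻¹⁹ × 5.100 × 10⁶ = 1.634 × 10⁻¹² J.
p = √(2mKE) = √(2 × 6.645 × 10⁻²⁷ × 1.634 × 10⁻¹²) = 1.474 × 10⁻¹⁹ kg·m/s.
λ = h/p = 6.626 × 10⁻³⁴ / 1.474 × 10⁻¹⁹ = 4.50 × 10⁻¹⁵ m = 4.50 fm.

λ = 4.50 fm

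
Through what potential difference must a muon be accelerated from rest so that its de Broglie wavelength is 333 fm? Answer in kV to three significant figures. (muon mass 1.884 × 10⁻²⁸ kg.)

p = h/λ = 6.626 × 10⁻³⁴ / 3.330 × 10⁻¹³ = 1.990 × 10⁻²¹ kg·m/s.
KE = p²/(2m) = 1.051 × 10⁻¹⁴ J.
V = KE/e = 1.051 × 10⁻¹⁴ / (1.602 × 10⁻¹⁹) = 65.6 kV.

V = 65.6 kV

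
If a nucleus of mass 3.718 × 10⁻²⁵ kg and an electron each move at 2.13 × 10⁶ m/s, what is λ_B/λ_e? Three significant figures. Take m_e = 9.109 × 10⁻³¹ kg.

At fixed v, p = mv so λ = h/(mv) ∝ 1/m.
λ_B/λ_e = m_e/m_B = 9.109 × 10⁻³¹/3.718 × 10⁻²⁵ = 2.45 × 10⁻⁶.

λ_B/λ_e = 2.45 × 10⁻⁶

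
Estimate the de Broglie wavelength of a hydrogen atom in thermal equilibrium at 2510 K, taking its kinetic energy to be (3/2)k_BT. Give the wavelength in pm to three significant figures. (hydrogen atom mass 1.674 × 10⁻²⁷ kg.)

KE = (3/2)k_BT = 1.5 × 1.381 × 10⁻²³ × 2510 = 5.199 × 10⁻²⁰ J.
p = √(2mKE) = √(2 × 1.674 × 10⁻²⁷ × 5.199 × 10⁻²⁰) = 1.319 × 10⁻²³ kg·m/s.
λ = h/p = 5.02 × 10⁻¹¹ m = 50.2 pm.

λ = 50.2 pm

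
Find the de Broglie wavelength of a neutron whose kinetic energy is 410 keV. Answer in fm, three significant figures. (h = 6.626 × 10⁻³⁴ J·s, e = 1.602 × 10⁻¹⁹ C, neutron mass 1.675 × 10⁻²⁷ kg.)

λ = 44.7 fm

KE = 410 keV = 6.568 × 10⁻¹⁴ J.
p = √(2mKE) = √(2 × 1.675 × 10⁻²⁷ × 6.568 × 10⁻¹⁴) = 1.483 × 10⁻²⁰ kg·m/s.
λ = h/p = 6.626 × 10⁻³⁴ / 1.483 × 10⁻²⁰ = 4.47 × 10⁻¹⁴ m = 44.7 fm.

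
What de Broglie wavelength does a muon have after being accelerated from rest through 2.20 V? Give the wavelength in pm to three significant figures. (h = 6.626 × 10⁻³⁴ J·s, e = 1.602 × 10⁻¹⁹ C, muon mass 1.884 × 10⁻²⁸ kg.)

λ = 57.5 pm

KE = eV = 1.602 × 10⁻¹⁹ × 2.200 = 3.524 × 10⁻¹⁹ J.
p = √(2mKE) = √(2 × 1.884 × 10⁻²⁸ × 3.524 × 10⁻¹⁹) = 1.152 × 10⁻²³ kg·m/s.
λ = h/p = 6.626 × 10⁻³⁴ / 1.152 × 10⁻²³ = 5.75 × 10⁻¹¹ m = 57.5 pm.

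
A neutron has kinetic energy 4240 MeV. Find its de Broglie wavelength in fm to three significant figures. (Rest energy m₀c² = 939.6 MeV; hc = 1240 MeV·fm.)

Total energy E = KE + m₀c² = 4240 + 939.6 = 5179.6 MeV.
(pc)² = E² − (m₀c²)² = (5179.6)² − (939.6)² = 2.595 × 10⁷ MeV², so pc = 5094 MeV.
λ = hc/(pc) = 1240 MeV·fm / 5094 MeV = 0.243 fm.

λ = 0.243 fm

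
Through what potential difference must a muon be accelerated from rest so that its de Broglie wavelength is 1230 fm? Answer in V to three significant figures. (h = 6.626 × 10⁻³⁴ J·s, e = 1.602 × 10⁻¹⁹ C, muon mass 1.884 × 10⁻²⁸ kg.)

p = h/λ = 6.626 × 10⁻³⁴ / 1.230 × 10⁻¹² = 5.387 × 10⁻²² kg·m/s.
KE = p²/(2m) = 7.702 × 10⁻¹⁶ J.
V = KE/e = 7.702 × 10⁻¹⁶ / (1.602 × 10⁻¹⁹) = 4810 V.

V = 4810 V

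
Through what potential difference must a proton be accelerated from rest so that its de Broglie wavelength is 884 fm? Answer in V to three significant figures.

p = h/λ = 6.626 × 10⁻³⁴ / 8.840 × 10⁻¹³ = 7.495 × 10⁻²² kg·m/s.
KE = p²/(2m) = 1.679 × 10⁻¹⁶ J.
V = KE/e = 1.679 × 10⁻¹⁶ / (1.602 × 10⁻¹⁹) = 1050 V.

V = 1050 V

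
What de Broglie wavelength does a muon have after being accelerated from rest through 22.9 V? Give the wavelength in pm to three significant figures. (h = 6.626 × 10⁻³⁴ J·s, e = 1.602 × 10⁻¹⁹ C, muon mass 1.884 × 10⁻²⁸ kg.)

KE = eV = 1.602 × 10⁻¹⁹ × 22.90 = 3.669 × 10⁻¹⁸ J.
p = √(2mKE) = √(2 × 1.884 × 10⁻²⁸ × 3.669 × 10⁻¹⁸) = 3.718 × 10⁻²³ kg·m/s.
λ = h/p = 6.626 × 10⁻³⁴ / 3.718 × 10⁻²³ = 1.78 × 10⁻¹¹ m = 17.8 pm.

λ = 17.8 pm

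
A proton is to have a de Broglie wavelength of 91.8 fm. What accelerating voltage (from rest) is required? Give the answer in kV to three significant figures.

p = h/λ = 6.626 × 10⁻³⁴ / 9.180 × 10⁻¹⁴ = 7.218 × 10⁻²¹ kg·m/s.
KE = p²/(2m) = 1.557 × 10⁻¹⁴ J.
V = KE/e = 1.557 × 10⁻¹⁴ / (1.602 × 10⁻¹⁹) = 97.2 kV.

V = 97.2 kV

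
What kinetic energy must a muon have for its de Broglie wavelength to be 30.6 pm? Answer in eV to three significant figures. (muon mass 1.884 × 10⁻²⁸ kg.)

p = h/λ = 6.626 × 10⁻³⁴ / 3.060 × 10⁻¹¹ = 2.165 × 10⁻²³ kg·m/s.
KE = p²/(2m) = (2.165 × 10⁻²³)² / (2 × 1.884 × 10⁻²⁸) = 1.244 × 10⁻¹⁸ J = 7.77 eV.

KE = 7.77 eV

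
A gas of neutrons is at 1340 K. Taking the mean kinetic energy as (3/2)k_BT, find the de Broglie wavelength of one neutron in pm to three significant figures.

λ = 68.7 pm

KE = (3/2)k_BT = 1.5 × 1.381 × 10⁻²³ × 1340 = 2.776 × 10⁻²⁰ J.
p = √(2mKE) = √(2 × 1.675 × 10⁻²⁷ × 2.776 × 10⁻²⁰) = 9.643 × 10⁻²⁴ kg·m/s.
λ = h/p = 6.87 × 10⁻¹¹ m = 68.7 pm.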